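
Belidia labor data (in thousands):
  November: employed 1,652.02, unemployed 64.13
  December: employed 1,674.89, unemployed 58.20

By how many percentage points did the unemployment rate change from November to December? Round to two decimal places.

November: labor force = 1,652.02 + 64.13 = 1,716.15; u = 64.13/1,716.15 = 3.74%.
December: labor force = 1,674.89 + 58.20 = 1,733.09; u = 58.20/1,733.09 = 3.36%.
Change = 3.36% − 3.74% = −0.38 pp.

The unemployment rate changed by −0.38 percentage points.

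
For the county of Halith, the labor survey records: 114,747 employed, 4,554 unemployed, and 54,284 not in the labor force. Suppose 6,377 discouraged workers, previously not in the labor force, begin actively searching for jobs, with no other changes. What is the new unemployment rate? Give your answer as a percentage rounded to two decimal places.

Initially, labor force = 114,747 + 4,554 = 119,301, so u = 4,554/119,301 = 3.82%.
After the change, unemployed and labor force both rise by 6,377 → E = 114,747, U = 10,931, labor force = 125,678.
New unemployment rate = 10,931 / 125,678 = 8.70%.

New unemployment rate ≈ 8.70%.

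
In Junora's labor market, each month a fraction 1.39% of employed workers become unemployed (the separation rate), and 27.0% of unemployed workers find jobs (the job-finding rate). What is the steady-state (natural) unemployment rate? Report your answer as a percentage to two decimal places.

At steady state the flows balance: s·E = f·U, so U/(E+U) = s/(s+f).
u* = 1.39 / (1.39 + 27.0) = 1.39 / 28.39 = 4.90%.

Steady-state unemployment rate ≈ 4.90%.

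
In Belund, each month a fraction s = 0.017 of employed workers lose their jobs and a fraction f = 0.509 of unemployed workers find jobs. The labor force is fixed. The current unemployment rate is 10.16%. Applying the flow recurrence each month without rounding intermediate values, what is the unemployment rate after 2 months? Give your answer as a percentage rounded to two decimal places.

With a fixed labor force, u_{t+1} = u_t + s·(1−u_t) − f·u_t = u_t·(1−s−f) + s.
Here 1−s−f = 0.474 and s = 0.017.
u_1 = 0.101600 × 0.474 + 0.017 = 0.065158.
u_2 = 0.065158 × 0.474 + 0.017 = 0.047885.

Unemployment rate after two months ≈ 4.79%.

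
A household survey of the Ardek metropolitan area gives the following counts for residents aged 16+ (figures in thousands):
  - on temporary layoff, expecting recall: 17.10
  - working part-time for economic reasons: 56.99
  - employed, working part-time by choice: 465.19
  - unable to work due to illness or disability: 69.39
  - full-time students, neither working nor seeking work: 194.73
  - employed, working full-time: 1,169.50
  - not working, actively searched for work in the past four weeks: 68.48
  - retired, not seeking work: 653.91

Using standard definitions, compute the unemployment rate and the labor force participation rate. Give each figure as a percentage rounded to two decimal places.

Employed = 56.99 + 465.19 + 1,169.50 = 1,691.68 thousand (anyone who worked, including part-time for economic reasons, counts as employed).
Unemployed = 17.10 + 68.48 = 85.58 thousand (jobless and actively searching, or on temporary layoff).
Labor force = 1,691.68 + 85.58 = 1,777.26 thousand.
Not in labor force = 69.39 + 194.73 + 653.91 = 918.03 thousand (those not working and not actively searching are outside the labor force).
Civilian working-age population = 1,777.26 + 918.03 = 2,695.29 thousand.
Unemployment rate = 85.58 / 1,777.26 = 4.82%.
Labor force participation rate = 1,777.26 / 2,695.29 = 65.94%.

Unemployment rate ≈ 4.82%; labor force participation rate ≈ 65.94%.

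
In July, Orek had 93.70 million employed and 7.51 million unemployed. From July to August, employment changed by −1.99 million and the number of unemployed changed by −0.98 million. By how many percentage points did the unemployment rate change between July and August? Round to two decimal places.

The unemployment rate changed by −0.77 percentage points.

July: labor force = 93.70 + 7.51 = 101.21; u = 7.51/101.21 = 7.42%.
August: labor force = 91.71 + 6.53 = 98.24; u = 6.53/98.24 = 6.65%.
Change = 6.65% − 7.42% = −0.77 pp.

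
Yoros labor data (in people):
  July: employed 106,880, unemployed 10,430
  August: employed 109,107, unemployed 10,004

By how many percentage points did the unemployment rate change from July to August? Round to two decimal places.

July: labor force = 106,880 + 10,430 = 117,310; u = 10,430/117,310 = 8.89%.
August: labor force = 109,107 + 10,004 = 119,111; u = 10,004/119,111 = 8.40%.
Change = 8.40% − 8.89% = −0.49 pp.

The unemployment rate changed by −0.49 percentage points.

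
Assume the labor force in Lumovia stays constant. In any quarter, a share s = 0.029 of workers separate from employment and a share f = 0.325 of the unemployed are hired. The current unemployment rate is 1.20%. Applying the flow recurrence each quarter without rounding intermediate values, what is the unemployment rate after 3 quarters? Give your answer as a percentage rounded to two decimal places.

With a fixed labor force, u_{t+1} = u_t + s·(1−u_t) − f·u_t = u_t·(1−s−f) + s.
Here 1−s−f = 0.646 and s = 0.029.
u_1 = 0.012000 × 0.646 + 0.029 = 0.036752.
u_2 = 0.036752 × 0.646 + 0.029 = 0.052742.
u_3 = 0.052742 × 0.646 + 0.029 = 0.063071.

Unemployment rate after three quarters ≈ 6.31%.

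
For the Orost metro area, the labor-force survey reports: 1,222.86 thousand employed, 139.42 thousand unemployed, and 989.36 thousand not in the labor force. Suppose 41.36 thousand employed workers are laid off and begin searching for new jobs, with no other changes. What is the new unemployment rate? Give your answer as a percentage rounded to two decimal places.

New unemployment rate ≈ 13.27%.

Initially, labor force = 1,222.86 + 139.42 = 1,362.28 thousand, so u = 139.42/1,362.28 = 10.23%.
After the change, employed falls and unemployed rises by 41.36; labor force unchanged → E = 1,181.50, U = 180.78, labor force = 1,362.28 thousand.
New unemployment rate = 180.78 / 1,362.28 = 13.27%.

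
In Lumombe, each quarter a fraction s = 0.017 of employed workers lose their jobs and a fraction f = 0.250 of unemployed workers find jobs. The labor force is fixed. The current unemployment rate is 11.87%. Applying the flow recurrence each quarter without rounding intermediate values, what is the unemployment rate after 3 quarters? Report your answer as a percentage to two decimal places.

Unemployment rate after three quarters ≈ 8.53%.

With a fixed labor force, u_{t+1} = u_t + s·(1−u_t) − f·u_t = u_t·(1−s−f) + s.
Here 1−s−f = 0.733 and s = 0.017.
u_1 = 0.118700 × 0.733 + 0.017 = 0.104007.
u_2 = 0.104007 × 0.733 + 0.017 = 0.093237.
u_3 = 0.093237 × 0.733 + 0.017 = 0.085343.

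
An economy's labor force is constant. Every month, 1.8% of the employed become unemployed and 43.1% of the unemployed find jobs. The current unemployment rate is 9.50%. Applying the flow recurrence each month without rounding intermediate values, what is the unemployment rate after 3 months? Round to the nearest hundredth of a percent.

Unemployment rate after three months ≈ 4.93%.

With a fixed labor force, u_{t+1} = u_t + s·(1−u_t) − f·u_t = u_t·(1−s−f) + s.
Here 1−s−f = 0.551 and s = 0.018.
u_1 = 0.095000 × 0.551 + 0.018 = 0.070345.
u_2 = 0.070345 × 0.551 + 0.018 = 0.056760.
u_3 = 0.056760 × 0.551 + 0.018 = 0.049275.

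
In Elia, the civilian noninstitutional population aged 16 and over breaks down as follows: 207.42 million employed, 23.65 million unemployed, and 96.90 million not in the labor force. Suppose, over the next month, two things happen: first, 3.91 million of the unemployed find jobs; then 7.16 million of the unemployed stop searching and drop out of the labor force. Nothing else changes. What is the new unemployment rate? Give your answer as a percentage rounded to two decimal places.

New unemployment rate ≈ 5.62%.

Initially, labor force = 207.42 + 23.65 = 231.07 million, so u = 23.65/231.07 = 10.23%.
After the first change, unemployed falls and employed rises by 3.91; labor force unchanged → E = 211.33, U = 19.74, labor force = 231.07 million.
After the second change, unemployed and labor force both fall by 7.16 → E = 211.33, U = 12.58, labor force = 223.91 million.
New unemployment rate = 12.58 / 223.91 = 5.62%.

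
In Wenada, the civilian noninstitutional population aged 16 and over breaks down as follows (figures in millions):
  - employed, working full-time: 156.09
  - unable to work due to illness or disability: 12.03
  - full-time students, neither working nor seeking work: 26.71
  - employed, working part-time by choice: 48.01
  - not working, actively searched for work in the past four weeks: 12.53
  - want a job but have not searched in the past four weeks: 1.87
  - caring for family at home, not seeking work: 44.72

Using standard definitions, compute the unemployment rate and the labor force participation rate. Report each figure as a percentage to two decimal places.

Employed = 156.09 + 48.01 = 204.10 million.
Unemployed = 12.53 million.
Labor force = 204.10 + 12.53 = 216.63 million.
Not in labor force = 12.03 + 26.71 + 1.87 + 44.72 = 85.33 million (those not working and not actively searching are outside the labor force — including those who want a job but have given up searching).
Civilian working-age population = 216.63 + 85.33 = 301.96 million.
Unemployment rate = 12.53 / 216.63 = 5.78%.
Labor force participation rate = 216.63 / 301.96 = 71.74%.

Unemployment rate ≈ 5.78%; labor force participation rate ≈ 71.74%.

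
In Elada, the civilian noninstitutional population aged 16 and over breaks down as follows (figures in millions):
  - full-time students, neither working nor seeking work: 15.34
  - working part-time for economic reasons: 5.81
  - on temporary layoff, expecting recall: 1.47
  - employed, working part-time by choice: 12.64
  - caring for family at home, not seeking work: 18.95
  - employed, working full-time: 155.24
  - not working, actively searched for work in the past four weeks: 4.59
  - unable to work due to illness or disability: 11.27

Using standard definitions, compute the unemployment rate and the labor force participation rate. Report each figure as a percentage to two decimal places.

Employed = 5.81 + 12.64 + 155.24 = 173.69 million (anyone who worked, including part-time for economic reasons, counts as employed).
Unemployed = 1.47 + 4.59 = 6.06 million (jobless and actively searching, or on temporary layoff).
Labor force = 173.69 + 6.06 = 179.75 million.
Not in labor force = 15.34 + 18.95 + 11.27 = 45.56 million (those not working and not actively searching are outside the labor force).
Civilian working-age population = 179.75 + 45.56 = 225.31 million.
Unemployment rate = 6.06 / 179.75 = 3.37%.
Labor force participation rate = 179.75 / 225.31 = 79.78%.

Unemployment rate ≈ 3.37%; labor force participation rate ≈ 79.78%.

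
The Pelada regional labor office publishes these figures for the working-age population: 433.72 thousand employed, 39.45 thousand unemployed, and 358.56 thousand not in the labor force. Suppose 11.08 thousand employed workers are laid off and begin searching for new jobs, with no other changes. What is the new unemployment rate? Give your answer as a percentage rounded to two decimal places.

New unemployment rate ≈ 10.68%.

Initially, labor force = 433.72 + 39.45 = 473.17 thousand, so u = 39.45/473.17 = 8.34%.
After the change, employed falls and unemployed rises by 11.08; labor force unchanged → E = 422.64, U = 50.53, labor force = 473.17 thousand.
New unemployment rate = 50.53 / 473.17 = 10.68%.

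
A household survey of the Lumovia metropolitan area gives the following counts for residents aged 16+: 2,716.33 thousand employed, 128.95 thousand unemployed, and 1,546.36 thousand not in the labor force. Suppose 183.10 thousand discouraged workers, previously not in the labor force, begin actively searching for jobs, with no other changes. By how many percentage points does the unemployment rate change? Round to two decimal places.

The unemployment rate changes by +5.77 percentage points.

Initially, labor force = 2,716.33 + 128.95 = 2,845.28 thousand, so u = 128.95/2,845.28 = 4.53%.
After the change, unemployed and labor force both rise by 183.10 → E = 2,716.33, U = 312.05, labor force = 3,028.38 thousand.
New unemployment rate = 312.05 / 3,028.38 = 10.30%.
Change = 10.30% − 4.53% = +5.77 percentage points.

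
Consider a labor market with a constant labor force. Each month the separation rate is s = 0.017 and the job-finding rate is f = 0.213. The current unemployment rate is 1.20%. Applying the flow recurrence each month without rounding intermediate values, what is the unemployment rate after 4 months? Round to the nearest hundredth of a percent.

With a fixed labor force, u_{t+1} = u_t + s·(1−u_t) − f·u_t = u_t·(1−s−f) + s.
Here 1−s−f = 0.770 and s = 0.017.
u_1 = 0.012000 × 0.770 + 0.017 = 0.026240.
u_2 = 0.026240 × 0.770 + 0.017 = 0.037205.
u_3 = 0.037205 × 0.770 + 0.017 = 0.045648.
u_4 = 0.045648 × 0.770 + 0.017 = 0.052149.

Unemployment rate after four months ≈ 5.21%.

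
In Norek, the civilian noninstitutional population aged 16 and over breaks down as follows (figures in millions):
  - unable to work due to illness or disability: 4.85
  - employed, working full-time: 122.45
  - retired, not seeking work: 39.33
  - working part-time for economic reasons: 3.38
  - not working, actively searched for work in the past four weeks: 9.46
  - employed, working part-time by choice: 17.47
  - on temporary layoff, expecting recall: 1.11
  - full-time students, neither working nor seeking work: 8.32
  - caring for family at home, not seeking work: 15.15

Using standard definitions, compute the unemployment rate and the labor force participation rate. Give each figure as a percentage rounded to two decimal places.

Unemployment rate ≈ 6.87%; labor force participation rate ≈ 69.46%.

Employed = 122.45 + 3.38 + 17.47 = 143.30 million (anyone who worked, including part-time for economic reasons, counts as employed).
Unemployed = 9.46 + 1.11 = 10.57 million (jobless and actively searching, or on temporary layoff).
Labor force = 143.30 + 10.57 = 153.87 million.
Not in labor force = 4.85 + 39.33 + 8.32 + 15.15 = 67.65 million (those not working and not actively searching are outside the labor force).
Civilian working-age population = 153.87 + 67.65 = 221.52 million.
Unemployment rate = 10.57 / 153.87 = 6.87%.
Labor force participation rate = 153.87 / 221.52 = 69.46%.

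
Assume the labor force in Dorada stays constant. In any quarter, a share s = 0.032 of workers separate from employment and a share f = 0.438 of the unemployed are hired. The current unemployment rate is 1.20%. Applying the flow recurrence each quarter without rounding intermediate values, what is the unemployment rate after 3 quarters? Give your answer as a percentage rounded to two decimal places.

Unemployment rate after three quarters ≈ 5.97%.

With a fixed labor force, u_{t+1} = u_t + s·(1−u_t) − f·u_t = u_t·(1−s−f) + s.
Here 1−s−f = 0.530 and s = 0.032.
u_1 = 0.012000 × 0.530 + 0.032 = 0.038360.
u_2 = 0.038360 × 0.530 + 0.032 = 0.052331.
u_3 = 0.052331 × 0.530 + 0.032 = 0.059735.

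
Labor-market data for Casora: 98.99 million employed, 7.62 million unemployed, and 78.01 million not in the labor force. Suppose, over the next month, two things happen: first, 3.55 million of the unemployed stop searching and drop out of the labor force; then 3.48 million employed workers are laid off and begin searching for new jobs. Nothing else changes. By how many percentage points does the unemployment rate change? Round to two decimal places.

Initially, labor force = 98.99 + 7.62 = 106.61 million, so u = 7.62/106.61 = 7.15%.
After the first change, unemployed and labor force both fall by 3.55 → E = 98.99, U = 4.07, labor force = 103.06 million.
After the second change, employed falls and unemployed rises by 3.48; labor force unchanged → E = 95.51, U = 7.55, labor force = 103.06 million.
New unemployment rate = 7.55 / 103.06 = 7.33%.
Change = 7.33% − 7.15% = +0.18 percentage points.

The unemployment rate changes by +0.18 percentage points.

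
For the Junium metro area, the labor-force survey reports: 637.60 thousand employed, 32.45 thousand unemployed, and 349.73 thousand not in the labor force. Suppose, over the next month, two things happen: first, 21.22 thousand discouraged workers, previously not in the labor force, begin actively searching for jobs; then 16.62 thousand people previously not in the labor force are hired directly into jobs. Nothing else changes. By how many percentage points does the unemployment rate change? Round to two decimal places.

Initially, labor force = 637.60 + 32.45 = 670.05 thousand, so u = 32.45/670.05 = 4.84%.
After the first change, unemployed and labor force both rise by 21.22 → E = 637.60, U = 53.67, labor force = 691.27 thousand.
After the second change, employed and labor force both rise by 16.62; unemployed unchanged → E = 654.22, U = 53.67, labor force = 707.89 thousand.
New unemployment rate = 53.67 / 707.89 = 7.58%.
Change = 7.58% − 4.84% = +2.74 percentage points.

The unemployment rate changes by +2.74 percentage points.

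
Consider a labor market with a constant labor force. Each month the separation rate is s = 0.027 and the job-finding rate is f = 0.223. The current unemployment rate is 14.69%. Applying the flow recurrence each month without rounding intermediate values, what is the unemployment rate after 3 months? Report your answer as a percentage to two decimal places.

With a fixed labor force, u_{t+1} = u_t + s·(1−u_t) − f·u_t = u_t·(1−s−f) + s.
Here 1−s−f = 0.750 and s = 0.027.
u_1 = 0.146900 × 0.750 + 0.027 = 0.137175.
u_2 = 0.137175 × 0.750 + 0.027 = 0.129881.
u_3 = 0.129881 × 0.750 + 0.027 = 0.124411.

Unemployment rate after three months ≈ 12.44%.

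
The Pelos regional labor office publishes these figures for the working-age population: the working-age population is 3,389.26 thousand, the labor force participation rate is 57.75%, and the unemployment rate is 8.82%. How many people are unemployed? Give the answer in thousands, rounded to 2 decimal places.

About 172.63 thousand are unemployed.

Labor force = 0.5775 × 3,389.26 = 1,957.30 thousand.
Unemployed = 0.0882 × 1,957.30 ≈ 172.63 thousand.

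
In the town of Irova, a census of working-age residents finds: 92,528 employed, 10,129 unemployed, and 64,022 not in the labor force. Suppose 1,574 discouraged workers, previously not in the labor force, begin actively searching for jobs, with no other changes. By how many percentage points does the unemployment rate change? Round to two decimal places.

Initially, labor force = 92,528 + 10,129 = 102,657, so u = 10,129/102,657 = 9.87%.
After the change, unemployed and labor force both rise by 1,574 → E = 92,528, U = 11,703, labor force = 104,231.
New unemployment rate = 11,703 / 104,231 = 11.23%.
Change = 11.23% − 9.87% = +1.36 percentage points.

The unemployment rate changes by +1.36 percentage points.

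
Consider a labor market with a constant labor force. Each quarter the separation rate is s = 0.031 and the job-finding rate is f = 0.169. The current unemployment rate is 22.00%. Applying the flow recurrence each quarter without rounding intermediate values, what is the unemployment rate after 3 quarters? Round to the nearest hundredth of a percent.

Unemployment rate after three quarters ≈ 18.83%.

With a fixed labor force, u_{t+1} = u_t + s·(1−u_t) − f·u_t = u_t·(1−s−f) + s.
Here 1−s−f = 0.800 and s = 0.031.
u_1 = 0.220000 × 0.800 + 0.031 = 0.207000.
u_2 = 0.207000 × 0.800 + 0.031 = 0.196600.
u_3 = 0.196600 × 0.800 + 0.031 = 0.188280.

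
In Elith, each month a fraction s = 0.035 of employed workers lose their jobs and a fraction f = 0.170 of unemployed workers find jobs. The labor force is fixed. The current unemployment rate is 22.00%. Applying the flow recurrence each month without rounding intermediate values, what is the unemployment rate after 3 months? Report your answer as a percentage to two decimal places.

Unemployment rate after three months ≈ 19.55%.

With a fixed labor force, u_{t+1} = u_t + s·(1−u_t) − f·u_t = u_t·(1−s−f) + s.
Here 1−s−f = 0.795 and s = 0.035.
u_1 = 0.220000 × 0.795 + 0.035 = 0.209900.
u_2 = 0.209900 × 0.795 + 0.035 = 0.201871.
u_3 = 0.201871 × 0.795 + 0.035 = 0.195487.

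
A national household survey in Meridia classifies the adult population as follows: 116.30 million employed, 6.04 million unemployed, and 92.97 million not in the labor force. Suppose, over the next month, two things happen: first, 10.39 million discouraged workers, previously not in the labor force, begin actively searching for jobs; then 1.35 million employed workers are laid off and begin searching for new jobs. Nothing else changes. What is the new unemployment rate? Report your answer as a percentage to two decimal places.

Initially, labor force = 116.30 + 6.04 = 122.34 million, so u = 6.04/122.34 = 4.94%.
After the first change, unemployed and labor force both rise by 10.39 → E = 116.30, U = 16.43, labor force = 132.73 million.
After the second change, employed falls and unemployed rises by 1.35; labor force unchanged → E = 114.95, U = 17.78, labor force = 132.73 million.
New unemployment rate = 17.78 / 132.73 = 13.40%.

New unemployment rate ≈ 13.40%.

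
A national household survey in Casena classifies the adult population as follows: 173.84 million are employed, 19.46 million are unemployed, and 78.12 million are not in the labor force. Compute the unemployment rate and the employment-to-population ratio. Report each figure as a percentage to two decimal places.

Unemployment rate ≈ 10.07%; employment-population ratio ≈ 64.05%.

Labor force = employed + unemployed = 173.84 + 19.46 = 193.30 million.
Working-age population = 193.30 + 78.12 = 271.42 million.
Unemployment rate = 19.46 / 193.30 = 10.07%.
Employment-population ratio = 173.84 / 271.42 = 64.05%.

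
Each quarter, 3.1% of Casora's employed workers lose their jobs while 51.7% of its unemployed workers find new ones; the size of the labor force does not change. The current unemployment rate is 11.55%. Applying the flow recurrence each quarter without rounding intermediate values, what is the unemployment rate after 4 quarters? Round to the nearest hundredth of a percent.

Unemployment rate after four quarters ≈ 5.90%.

With a fixed labor force, u_{t+1} = u_t + s·(1−u_t) − f·u_t = u_t·(1−s−f) + s.
Here 1−s−f = 0.452 and s = 0.031.
u_1 = 0.115500 × 0.452 + 0.031 = 0.083206.
u_2 = 0.083206 × 0.452 + 0.031 = 0.068609.
u_3 = 0.068609 × 0.452 + 0.031 = 0.062011.
u_4 = 0.062011 × 0.452 + 0.031 = 0.059029.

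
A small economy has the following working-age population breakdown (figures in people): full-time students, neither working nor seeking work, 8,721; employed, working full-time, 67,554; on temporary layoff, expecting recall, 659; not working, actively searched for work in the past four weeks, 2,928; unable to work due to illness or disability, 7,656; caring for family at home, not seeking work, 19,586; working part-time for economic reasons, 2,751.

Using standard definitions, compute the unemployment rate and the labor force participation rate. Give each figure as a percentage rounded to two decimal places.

Employed = 67,554 + 2,751 = 70,305 (anyone who worked, including part-time for economic reasons, counts as employed).
Unemployed = 659 + 2,928 = 3,587 (jobless and actively searching, or on temporary layoff).
Labor force = 70,305 + 3,587 = 73,892.
Not in labor force = 8,721 + 7,656 + 19,586 = 35,963 (those not working and not actively searching are outside the labor force).
Civilian working-age population = 73,892 + 35,963 = 109,855.
Unemployment rate = 3,587 / 73,892 = 4.85%.
Labor force participation rate = 73,892 / 109,855 = 67.26%.

Unemployment rate ≈ 4.85%; labor force participation rate ≈ 67.26%.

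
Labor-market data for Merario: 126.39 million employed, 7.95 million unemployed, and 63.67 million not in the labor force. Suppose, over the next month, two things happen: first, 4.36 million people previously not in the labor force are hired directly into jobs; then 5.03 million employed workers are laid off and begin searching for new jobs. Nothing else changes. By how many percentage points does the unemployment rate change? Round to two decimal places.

The unemployment rate changes by +3.44 percentage points.

Initially, labor force = 126.39 + 7.95 = 134.34 million, so u = 7.95/134.34 = 5.92%.
After the first change, employed and labor force both rise by 4.36; unemployed unchanged → E = 130.75, U = 7.95, labor force = 138.70 million.
After the second change, employed falls and unemployed rises by 5.03; labor force unchanged → E = 125.72, U = 12.98, labor force = 138.70 million.
New unemployment rate = 12.98 / 138.70 = 9.36%.
Change = 9.36% − 5.92% = +3.44 percentage points.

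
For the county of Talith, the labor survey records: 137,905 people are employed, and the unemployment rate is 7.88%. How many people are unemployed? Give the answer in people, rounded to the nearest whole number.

About 11,796 are unemployed.

Let U be the number unemployed. The labor force is E + U, and U/(E+U) = 0.0788.
So U = 0.0788 × 137,905 / (1 − 0.0788) = 10866.91 / 0.9212 ≈ 11,796.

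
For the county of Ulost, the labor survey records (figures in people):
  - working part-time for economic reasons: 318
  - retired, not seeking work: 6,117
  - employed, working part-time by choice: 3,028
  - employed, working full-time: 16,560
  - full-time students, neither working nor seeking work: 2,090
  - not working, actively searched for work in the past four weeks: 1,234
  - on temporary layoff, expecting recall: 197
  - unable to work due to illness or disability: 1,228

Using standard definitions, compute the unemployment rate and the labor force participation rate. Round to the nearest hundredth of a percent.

Unemployment rate ≈ 6.71%; labor force participation rate ≈ 69.34%.

Employed = 318 + 3,028 + 16,560 = 19,906 (anyone who worked, including part-time for economic reasons, counts as employed).
Unemployed = 1,234 + 197 = 1,431 (jobless and actively searching, or on temporary layoff).
Labor force = 19,906 + 1,431 = 21,337.
Not in labor force = 6,117 + 2,090 + 1,228 = 9,435 (those not working and not actively searching are outside the labor force).
Civilian working-age population = 21,337 + 9,435 = 30,772.
Unemployment rate = 1,431 / 21,337 = 6.71%.
Labor force participation rate = 21,337 / 30,772 = 69.34%.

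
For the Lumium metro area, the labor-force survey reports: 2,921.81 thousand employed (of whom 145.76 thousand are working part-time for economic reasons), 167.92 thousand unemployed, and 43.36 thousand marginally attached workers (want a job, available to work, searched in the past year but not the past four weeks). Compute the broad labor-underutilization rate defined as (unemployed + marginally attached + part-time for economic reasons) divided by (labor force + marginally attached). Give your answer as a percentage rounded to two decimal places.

Broad underutilization rate ≈ 11.40%.

Labor force = 2,921.81 + 167.92 = 3,089.73 thousand.
Numerator = 167.92 + 43.36 + 145.76 = 357.04 thousand.
Denominator = 3,089.73 + 43.36 = 3,133.09 thousand.
Broad rate = 357.04 / 3,133.09 = 11.40%.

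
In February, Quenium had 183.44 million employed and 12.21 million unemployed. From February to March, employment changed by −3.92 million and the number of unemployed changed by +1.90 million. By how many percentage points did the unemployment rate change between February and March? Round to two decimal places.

The unemployment rate changed by +1.05 percentage points.

February: labor force = 183.44 + 12.21 = 195.65; u = 12.21/195.65 = 6.24%.
March: labor force = 179.52 + 14.11 = 193.63; u = 14.11/193.63 = 7.29%.
Change = 7.29% − 6.24% = +1.05 pp.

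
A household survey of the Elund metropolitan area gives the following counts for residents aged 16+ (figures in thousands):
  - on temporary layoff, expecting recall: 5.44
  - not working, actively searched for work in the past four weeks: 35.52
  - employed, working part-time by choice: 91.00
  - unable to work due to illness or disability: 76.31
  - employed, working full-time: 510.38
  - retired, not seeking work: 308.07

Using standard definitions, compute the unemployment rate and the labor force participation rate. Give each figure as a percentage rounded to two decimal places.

Unemployment rate ≈ 6.38%; labor force participation rate ≈ 62.56%.

Employed = 91.00 + 510.38 = 601.38 thousand.
Unemployed = 5.44 + 35.52 = 40.96 thousand (jobless and actively searching, or on temporary layoff).
Labor force = 601.38 + 40.96 = 642.34 thousand.
Not in labor force = 76.31 + 308.07 = 384.38 thousand (those not working and not actively searching are outside the labor force).
Civilian working-age population = 642.34 + 384.38 = 1,026.72 thousand.
Unemployment rate = 40.96 / 642.34 = 6.38%.
Labor force participation rate = 642.34 / 1,026.72 = 62.56%.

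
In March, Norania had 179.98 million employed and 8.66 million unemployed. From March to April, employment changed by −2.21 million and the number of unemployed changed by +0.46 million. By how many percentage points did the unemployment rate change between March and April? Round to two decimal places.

March: labor force = 179.98 + 8.66 = 188.64; u = 8.66/188.64 = 4.59%.
April: labor force = 177.77 + 9.12 = 186.89; u = 9.12/186.89 = 4.88%.
Change = 4.88% − 4.59% = +0.29 pp.

The unemployment rate changed by +0.29 percentage points.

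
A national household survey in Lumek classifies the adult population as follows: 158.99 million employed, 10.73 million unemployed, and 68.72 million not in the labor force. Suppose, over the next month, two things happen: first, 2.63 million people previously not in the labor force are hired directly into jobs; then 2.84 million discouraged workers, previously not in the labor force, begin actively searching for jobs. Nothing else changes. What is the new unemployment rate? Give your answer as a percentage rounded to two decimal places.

Initially, labor force = 158.99 + 10.73 = 169.72 million, so u = 10.73/169.72 = 6.32%.
After the first change, employed and labor force both rise by 2.63; unemployed unchanged → E = 161.62, U = 10.73, labor force = 172.35 million.
After the second change, unemployed and labor force both rise by 2.84 → E = 161.62, U = 13.57, labor force = 175.19 million.
New unemployment rate = 13.57 / 175.19 = 7.75%.

New unemployment rate ≈ 7.75%.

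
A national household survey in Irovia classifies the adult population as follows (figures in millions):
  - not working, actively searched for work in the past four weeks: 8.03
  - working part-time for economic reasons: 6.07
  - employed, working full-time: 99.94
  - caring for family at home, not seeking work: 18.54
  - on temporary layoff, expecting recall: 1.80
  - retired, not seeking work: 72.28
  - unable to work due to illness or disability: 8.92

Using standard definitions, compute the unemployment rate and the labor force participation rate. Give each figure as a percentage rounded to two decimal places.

Employed = 6.07 + 99.94 = 106.01 million (anyone who worked, including part-time for economic reasons, counts as employed).
Unemployed = 8.03 + 1.80 = 9.83 million (jobless and actively searching, or on temporary layoff).
Labor force = 106.01 + 9.83 = 115.84 million.
Not in labor force = 18.54 + 72.28 + 8.92 = 99.74 million (those not working and not actively searching are outside the labor force).
Civilian working-age population = 115.84 + 99.74 = 215.58 million.
Unemployment rate = 9.83 / 115.84 = 8.49%.
Labor force participation rate = 115.84 / 215.58 = 53.73%.

Unemployment rate ≈ 8.49%; labor force participation rate ≈ 53.73%.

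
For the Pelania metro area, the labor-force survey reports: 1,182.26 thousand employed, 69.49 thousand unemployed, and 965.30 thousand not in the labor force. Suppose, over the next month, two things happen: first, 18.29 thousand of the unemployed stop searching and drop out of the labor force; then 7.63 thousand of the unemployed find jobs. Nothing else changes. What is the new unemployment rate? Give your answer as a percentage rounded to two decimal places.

Initially, labor force = 1,182.26 + 69.49 = 1,251.75 thousand, so u = 69.49/1,251.75 = 5.55%.
After the first change, unemployed and labor force both fall by 18.29 → E = 1,182.26, U = 51.20, labor force = 1,233.46 thousand.
After the second change, unemployed falls and employed rises by 7.63; labor force unchanged → E = 1,189.89, U = 43.57, labor force = 1,233.46 thousand.
New unemployment rate = 43.57 / 1,233.46 = 3.53%.

New unemployment rate ≈ 3.53%.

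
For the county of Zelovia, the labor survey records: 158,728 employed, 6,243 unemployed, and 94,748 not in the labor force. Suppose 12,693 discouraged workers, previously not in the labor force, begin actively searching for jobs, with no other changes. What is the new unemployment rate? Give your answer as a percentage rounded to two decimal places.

Initially, labor force = 158,728 + 6,243 = 164,971, so u = 6,243/164,971 = 3.78%.
After the change, unemployed and labor force both rise by 12,693 → E = 158,728, U = 18,936, labor force = 177,664.
New unemployment rate = 18,936 / 177,664 = 10.66%.

New unemployment rate ≈ 10.66%.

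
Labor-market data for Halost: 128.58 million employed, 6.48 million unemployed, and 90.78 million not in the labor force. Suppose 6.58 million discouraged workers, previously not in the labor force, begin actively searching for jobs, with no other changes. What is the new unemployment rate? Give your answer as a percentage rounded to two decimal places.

New unemployment rate ≈ 9.22%.

Initially, labor force = 128.58 + 6.48 = 135.06 million, so u = 6.48/135.06 = 4.80%.
After the change, unemployed and labor force both rise by 6.58 → E = 128.58, U = 13.06, labor force = 141.64 million.
New unemployment rate = 13.06 / 141.64 = 9.22%.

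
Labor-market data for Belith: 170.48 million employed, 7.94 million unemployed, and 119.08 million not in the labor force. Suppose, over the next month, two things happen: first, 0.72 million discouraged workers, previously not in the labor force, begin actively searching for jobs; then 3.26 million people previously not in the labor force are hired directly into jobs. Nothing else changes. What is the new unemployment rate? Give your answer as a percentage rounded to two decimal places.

New unemployment rate ≈ 4.75%.

Initially, labor force = 170.48 + 7.94 = 178.42 million, so u = 7.94/178.42 = 4.45%.
After the first change, unemployed and labor force both rise by 0.72 → E = 170.48, U = 8.66, labor force = 179.14 million.
After the second change, employed and labor force both rise by 3.26; unemployed unchanged → E = 173.74, U = 8.66, labor force = 182.40 million.
New unemployment rate = 8.66 / 182.40 = 4.75%.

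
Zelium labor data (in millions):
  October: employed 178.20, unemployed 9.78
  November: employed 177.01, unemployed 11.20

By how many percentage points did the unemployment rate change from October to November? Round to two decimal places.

The unemployment rate changed by +0.75 percentage points.

October: labor force = 178.20 + 9.78 = 187.98; u = 9.78/187.98 = 5.20%.
November: labor force = 177.01 + 11.20 = 188.21; u = 11.20/188.21 = 5.95%.
Change = 5.95% − 5.20% = +0.75 pp.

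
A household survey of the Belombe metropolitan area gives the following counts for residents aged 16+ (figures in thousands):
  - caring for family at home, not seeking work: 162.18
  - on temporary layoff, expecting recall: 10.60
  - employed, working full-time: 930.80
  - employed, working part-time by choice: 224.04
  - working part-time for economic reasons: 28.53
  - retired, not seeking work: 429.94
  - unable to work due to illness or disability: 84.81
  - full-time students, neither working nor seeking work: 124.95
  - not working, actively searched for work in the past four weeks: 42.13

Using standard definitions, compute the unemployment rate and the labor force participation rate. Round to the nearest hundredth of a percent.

Employed = 930.80 + 224.04 + 28.53 = 1,183.37 thousand (anyone who worked, including part-time for economic reasons, counts as employed).
Unemployed = 10.60 + 42.13 = 52.73 thousand (jobless and actively searching, or on temporary layoff).
Labor force = 1,183.37 + 52.73 = 1,236.10 thousand.
Not in labor force = 162.18 + 429.94 + 84.81 + 124.95 = 801.88 thousand (those not working and not actively searching are outside the labor force).
Civilian working-age population = 1,236.10 + 801.88 = 2,037.98 thousand.
Unemployment rate = 52.73 / 1,236.10 = 4.27%.
Labor force participation rate = 1,236.10 / 2,037.98 = 60.65%.

Unemployment rate ≈ 4.27%; labor force participation rate ≈ 60.65%.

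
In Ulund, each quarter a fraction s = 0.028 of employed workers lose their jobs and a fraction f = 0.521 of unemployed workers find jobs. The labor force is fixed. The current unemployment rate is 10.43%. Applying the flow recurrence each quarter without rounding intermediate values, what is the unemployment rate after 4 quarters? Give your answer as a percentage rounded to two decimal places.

With a fixed labor force, u_{t+1} = u_t + s·(1−u_t) − f·u_t = u_t·(1−s−f) + s.
Here 1−s−f = 0.451 and s = 0.028.
u_1 = 0.104300 × 0.451 + 0.028 = 0.075039.
u_2 = 0.075039 × 0.451 + 0.028 = 0.061843.
u_3 = 0.061843 × 0.451 + 0.028 = 0.055891.
u_4 = 0.055891 × 0.451 + 0.028 = 0.053207.

Unemployment rate after four quarters ≈ 5.32%.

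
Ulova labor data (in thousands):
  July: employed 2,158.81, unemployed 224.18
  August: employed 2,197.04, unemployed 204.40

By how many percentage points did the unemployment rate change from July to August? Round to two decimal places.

The unemployment rate changed by −0.90 percentage points.

July: labor force = 2,158.81 + 224.18 = 2,382.99; u = 224.18/2,382.99 = 9.41%.
August: labor force = 2,197.04 + 204.40 = 2,401.44; u = 204.40/2,401.44 = 8.51%.
Change = 8.51% − 9.41% = −0.90 pp.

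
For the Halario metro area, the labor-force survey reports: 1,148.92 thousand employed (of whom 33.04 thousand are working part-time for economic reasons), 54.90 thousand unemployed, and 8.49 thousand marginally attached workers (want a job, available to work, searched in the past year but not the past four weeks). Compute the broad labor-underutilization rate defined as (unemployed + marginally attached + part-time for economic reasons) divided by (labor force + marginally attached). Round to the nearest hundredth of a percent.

Labor force = 1,148.92 + 54.90 = 1,203.82 thousand.
Numerator = 54.90 + 8.49 + 33.04 = 96.43 thousand.
Denominator = 1,203.82 + 8.49 = 1,212.31 thousand.
Broad rate = 96.43 / 1,212.31 = 7.95%.

Broad underutilization rate ≈ 7.95%.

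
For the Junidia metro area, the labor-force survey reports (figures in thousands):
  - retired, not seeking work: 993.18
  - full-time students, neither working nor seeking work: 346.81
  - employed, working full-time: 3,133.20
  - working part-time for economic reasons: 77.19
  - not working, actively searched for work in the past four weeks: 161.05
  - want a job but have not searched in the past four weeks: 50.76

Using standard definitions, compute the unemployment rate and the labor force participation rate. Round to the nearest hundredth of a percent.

Unemployment rate ≈ 4.78%; labor force participation rate ≈ 70.80%.

Employed = 3,133.20 + 77.19 = 3,210.39 thousand (anyone who worked, including part-time for economic reasons, counts as employed).
Unemployed = 161.05 thousand.
Labor force = 3,210.39 + 161.05 = 3,371.44 thousand.
Not in labor force = 993.18 + 346.81 + 50.76 = 1,390.75 thousand (those not working and not actively searching are outside the labor force — including those who want a job but have given up searching).
Civilian working-age population = 3,371.44 + 1,390.75 = 4,762.19 thousand.
Unemployment rate = 161.05 / 3,371.44 = 4.78%.
Labor force participation rate = 3,371.44 / 4,762.19 = 70.80%.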